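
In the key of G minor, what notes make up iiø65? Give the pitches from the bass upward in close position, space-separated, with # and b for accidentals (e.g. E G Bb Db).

C Eb G A

In G minor, the supertonic is A, and the diatonic chord built there is a half-diminished seventh chord.
That chord is spelled A-C-Eb-G.
With the 65 figure the chord is in first inversion; from the bass C upward in close position it reads C-Eb-G-A.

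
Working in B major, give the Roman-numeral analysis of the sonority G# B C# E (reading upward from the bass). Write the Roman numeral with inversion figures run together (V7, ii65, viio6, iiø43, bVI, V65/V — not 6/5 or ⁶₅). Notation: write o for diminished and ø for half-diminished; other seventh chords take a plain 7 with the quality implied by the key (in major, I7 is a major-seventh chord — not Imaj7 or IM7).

ii43

The pitches C#-E-G#-B form a minor seventh chord rooted on C#.
C# is scale degree 2 in B major, and a minor seventh chord on that degree is written ii7.
With G# in the bass the chord is in second inversion, so the figured bass is 43.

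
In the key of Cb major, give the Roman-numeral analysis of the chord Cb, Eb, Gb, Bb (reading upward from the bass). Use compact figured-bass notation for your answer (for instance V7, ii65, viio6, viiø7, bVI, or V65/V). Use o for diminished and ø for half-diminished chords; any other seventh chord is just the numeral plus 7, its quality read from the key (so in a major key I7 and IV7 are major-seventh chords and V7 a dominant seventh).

I7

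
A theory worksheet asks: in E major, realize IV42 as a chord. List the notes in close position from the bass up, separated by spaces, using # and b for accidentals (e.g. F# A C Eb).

G# A C# E

In E major, the subdominant is A, and the diatonic chord built there is a major seventh chord.
Stacking thirds from A gives A-C#-E-G#.
With the 42 figure the chord is in third inversion; from the bass G# upward in close position it reads G#-A-C#-E.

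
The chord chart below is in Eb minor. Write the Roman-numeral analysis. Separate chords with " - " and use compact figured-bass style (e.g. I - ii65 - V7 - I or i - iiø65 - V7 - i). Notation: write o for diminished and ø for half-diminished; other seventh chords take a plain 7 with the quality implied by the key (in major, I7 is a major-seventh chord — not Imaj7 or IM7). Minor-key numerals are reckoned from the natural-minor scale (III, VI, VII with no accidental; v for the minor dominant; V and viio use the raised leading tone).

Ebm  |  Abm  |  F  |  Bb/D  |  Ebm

i - iv - V/V - V6 - i

Ebm has root Eb, degree 1 in Eb minor, so i.
Abm has root Ab, degree 4 in Eb minor, so iv.
F: a major triad on F, the applied dominant of V → V/V.
Bb/D: major triad on Bb = scale degree 5 → V6.
Ebm: root Eb is the tonic; minor triad there is i.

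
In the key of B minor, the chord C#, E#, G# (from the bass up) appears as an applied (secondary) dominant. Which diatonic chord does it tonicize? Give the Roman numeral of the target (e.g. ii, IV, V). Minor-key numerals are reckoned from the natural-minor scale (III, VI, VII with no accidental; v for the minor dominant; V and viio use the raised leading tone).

V

The chord is a major triad on C#.
A dominant resolves down a perfect fifth: C# → F#. In B minor, F# is scale degree 5, i.e. V.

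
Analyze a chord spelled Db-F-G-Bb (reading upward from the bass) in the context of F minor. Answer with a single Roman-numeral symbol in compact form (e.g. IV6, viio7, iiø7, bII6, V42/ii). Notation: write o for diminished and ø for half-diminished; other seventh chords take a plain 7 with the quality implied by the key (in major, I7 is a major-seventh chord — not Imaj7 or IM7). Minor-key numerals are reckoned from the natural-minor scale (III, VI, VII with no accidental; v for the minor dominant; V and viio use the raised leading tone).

iiø43

Stacked in thirds the chord is G-Bb-Db-F: a half-diminished seventh chord on G.
In F minor, G is the supertonic; the diatonic half-diminished seventh chord there is iiø7.
With Db in the bass the chord is in second inversion, so the figured bass is 43.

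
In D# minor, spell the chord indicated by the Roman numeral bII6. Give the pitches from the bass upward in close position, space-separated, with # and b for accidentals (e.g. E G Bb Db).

G# B E

Scale degree 2 in D# minor is E#; lowering it a half step gives E. bII6 is the Neapolitan sixth — a major triad on the lowered second degree, here in its customary first inversion.
So the chord is E-G#-B, a major triad.
With the 6 figure the chord is in first inversion; from the bass G# upward in close position it reads G#-B-E.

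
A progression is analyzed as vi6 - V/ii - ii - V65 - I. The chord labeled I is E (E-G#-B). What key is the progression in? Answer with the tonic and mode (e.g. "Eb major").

E major

The anchor chord is a major triad on E, labeled I.
If E is scale degree 1 and the mode makes that degree carry a major triad, the tonic is E and the mode is major.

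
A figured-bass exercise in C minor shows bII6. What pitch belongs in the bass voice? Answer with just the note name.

F

bII in C minor has root Db; the chord is Db-F-Ab.
The figure 6 means first inversion — the third is in the bass.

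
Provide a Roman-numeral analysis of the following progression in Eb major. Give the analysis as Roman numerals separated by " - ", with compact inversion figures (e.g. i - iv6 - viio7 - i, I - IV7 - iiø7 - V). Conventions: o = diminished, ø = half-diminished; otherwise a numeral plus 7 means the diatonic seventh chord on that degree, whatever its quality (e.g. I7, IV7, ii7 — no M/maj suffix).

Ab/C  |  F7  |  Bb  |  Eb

Ab/C: major triad on Ab = scale degree 4 → IV6.
F7 is the secondary dominant of V (dominant seventh chord on F): V7/V.
Bb: root Bb is the dominant; major triad there is V.
Eb: root Eb is the tonic; major triad there is I.

IV6 - V7/V - V - I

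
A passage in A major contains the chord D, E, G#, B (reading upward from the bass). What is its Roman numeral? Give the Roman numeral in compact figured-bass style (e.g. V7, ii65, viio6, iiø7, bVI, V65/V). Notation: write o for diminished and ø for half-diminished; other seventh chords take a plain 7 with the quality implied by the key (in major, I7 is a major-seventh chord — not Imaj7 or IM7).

The pitches E-G#-B-D form a dominant seventh chord rooted on E.
E is scale degree 5 in A major, and a dominant seventh chord on that degree is written V7.
With D in the bass the chord is in third inversion, so the figured bass is 42.

V42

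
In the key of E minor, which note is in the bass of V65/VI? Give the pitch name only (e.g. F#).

B

The applied chord V65/VI is rooted on G: G-B-D-F.
The figure 65 means first inversion — the third is in the bass.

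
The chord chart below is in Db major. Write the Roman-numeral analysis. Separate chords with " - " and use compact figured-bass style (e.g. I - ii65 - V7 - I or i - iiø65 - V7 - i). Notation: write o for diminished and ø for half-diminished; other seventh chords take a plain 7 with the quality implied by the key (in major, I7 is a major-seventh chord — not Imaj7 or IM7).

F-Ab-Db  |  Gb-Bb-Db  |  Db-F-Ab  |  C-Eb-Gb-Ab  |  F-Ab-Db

I6 - IV - I - V65 - I6

F-Ab-Db has root Db, degree 1 in Db major, so I6.
Gb-Bb-Db has root Gb, degree 4 in Db major, so IV.
Db-F-Ab: root Db is the tonic; major triad there is I.
C-Eb-Gb-Ab: dominant seventh chord on Ab = scale degree 5 → V65.
F-Ab-Db: root Db is the tonic; major triad there is I6.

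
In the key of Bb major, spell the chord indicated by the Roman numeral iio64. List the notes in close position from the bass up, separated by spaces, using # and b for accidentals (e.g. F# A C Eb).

iio64 is the diminished supertonic triad, borrowed from the parallel minor. In Bb major that root is C.
So the chord is C-Eb-Gb, a diminished triad.
With the 64 figure the chord is in second inversion; from the bass Gb upward in close position it reads Gb-C-Eb.

Gb C Eb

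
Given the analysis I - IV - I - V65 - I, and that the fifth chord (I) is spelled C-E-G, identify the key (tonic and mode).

The anchor chord is a major triad on C, labeled I.
If C is scale degree 1 and the mode makes that degree carry a major triad, the tonic is C and the mode is major.

C major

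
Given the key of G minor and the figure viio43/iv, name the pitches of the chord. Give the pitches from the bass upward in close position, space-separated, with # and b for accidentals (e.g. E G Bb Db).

F Ab B D

viio43/iv is a secondary leading-tone chord. The target iv is C in G minor; the applied chord is rooted a semitone below, on B.
Building a fully diminished seventh chord on B gives B-D-F-Ab.
The figured bass 43 indicates second inversion, placing the fifth (F) in the bass: F-Ab-B-D.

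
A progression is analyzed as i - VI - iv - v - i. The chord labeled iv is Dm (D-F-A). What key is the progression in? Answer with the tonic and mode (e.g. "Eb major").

The anchor chord is a minor triad on D, labeled iv.
If D is scale degree 4 and the mode makes that degree carry a minor triad, the tonic is A and the mode is minor.

A minor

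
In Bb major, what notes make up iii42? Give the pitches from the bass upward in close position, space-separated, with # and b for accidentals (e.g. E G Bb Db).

In Bb major, the mediant is D, and the diatonic chord built there is a minor seventh chord.
That chord is spelled D-F-A-C.
With the 42 figure the chord is in third inversion; from the bass C upward in close position it reads C-D-F-A.

C D F A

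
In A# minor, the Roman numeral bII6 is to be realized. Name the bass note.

D#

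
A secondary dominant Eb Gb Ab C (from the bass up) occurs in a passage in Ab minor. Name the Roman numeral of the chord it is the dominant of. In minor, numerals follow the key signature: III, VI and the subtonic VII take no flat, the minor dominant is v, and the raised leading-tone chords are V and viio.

iv

The chord is a dominant seventh chord on Ab.
A dominant resolves down a perfect fifth: Ab → Db. In Ab minor, Db is scale degree 4, i.e. iv.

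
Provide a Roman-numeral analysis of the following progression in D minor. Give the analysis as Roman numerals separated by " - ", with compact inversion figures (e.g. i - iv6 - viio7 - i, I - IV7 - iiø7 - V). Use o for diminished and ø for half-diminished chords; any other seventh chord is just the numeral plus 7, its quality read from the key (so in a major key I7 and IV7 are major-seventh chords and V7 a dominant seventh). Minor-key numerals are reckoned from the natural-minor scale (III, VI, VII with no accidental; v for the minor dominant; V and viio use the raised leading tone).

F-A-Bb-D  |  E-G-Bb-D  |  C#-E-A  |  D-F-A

F-A-Bb-D has root Bb, degree 6 in D minor, so VI43.
E-G-Bb-D: root E is the supertonic; half-diminished seventh chord there is iiø7.
C#-E-A has root A, degree 5 in D minor, so V6.
D-F-A has root D, degree 1 in D minor, so i.

VI43 - iiø7 - V6 - i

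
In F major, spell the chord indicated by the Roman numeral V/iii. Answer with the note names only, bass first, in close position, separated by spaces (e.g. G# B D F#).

E G# B

The slash means an applied dominant: we want the dominant of iii. In F major, iii is A minor, and its dominant is built on E.
Building a major triad on E gives E-G#-B.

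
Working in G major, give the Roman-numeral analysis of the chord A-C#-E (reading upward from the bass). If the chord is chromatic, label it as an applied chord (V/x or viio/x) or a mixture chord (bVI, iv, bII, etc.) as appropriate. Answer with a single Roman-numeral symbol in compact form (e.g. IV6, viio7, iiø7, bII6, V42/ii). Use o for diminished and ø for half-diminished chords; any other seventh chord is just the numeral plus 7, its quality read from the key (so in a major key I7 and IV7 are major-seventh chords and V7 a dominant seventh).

V/V

The pitches A-C#-E form a major triad rooted on A.
A is not a diatonic chord root with this quality in G major, but it lies a perfect fifth above D (V), so the chord functions as an applied dominant of V.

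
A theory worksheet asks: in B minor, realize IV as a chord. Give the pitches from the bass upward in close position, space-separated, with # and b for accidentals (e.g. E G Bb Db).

IV is the major subdominant, borrowed from the parallel major. In B minor that root is E.
So the chord is E-G#-B, a major triad.

E G# B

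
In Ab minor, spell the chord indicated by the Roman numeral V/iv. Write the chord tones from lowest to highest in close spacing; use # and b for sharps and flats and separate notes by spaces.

V/iv is a secondary dominant — the dominant triad of iv. iv in Ab minor is Db, so the applied chord's root is Ab, a perfect fifth above.
Building a major triad on Ab gives Ab-C-Eb.

Ab C Eb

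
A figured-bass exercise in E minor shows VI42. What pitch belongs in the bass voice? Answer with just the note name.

B

VI in E minor has root C; the chord is C-E-G-B.
The figure 42 means third inversion — the seventh is in the bass.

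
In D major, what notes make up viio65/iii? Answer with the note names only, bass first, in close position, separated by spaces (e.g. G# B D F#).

viio65/iii is a secondary leading-tone chord. The target iii is F# in D major; the applied chord is rooted a semitone below, on E#.
Building a fully diminished seventh chord on E# gives E#-G#-B-D.
The figured bass 65 indicates first inversion, placing the third (G#) in the bass: G#-B-D-E#.

G# B D E#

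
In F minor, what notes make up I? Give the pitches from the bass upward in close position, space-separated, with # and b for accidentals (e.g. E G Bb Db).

F A C

Scale degree 1 in F minor is F; here the chord built on it is altered to a major triad. I is the major tonic (Picardy third), borrowed from the parallel major.
So the chord is F-A-C, a major triad.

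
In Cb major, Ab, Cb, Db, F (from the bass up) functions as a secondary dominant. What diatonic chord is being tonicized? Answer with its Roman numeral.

The chord is a dominant seventh chord on Db.
A dominant resolves down a perfect fifth: Db → Gb. In Cb major, Gb is scale degree 5, i.e. V.

V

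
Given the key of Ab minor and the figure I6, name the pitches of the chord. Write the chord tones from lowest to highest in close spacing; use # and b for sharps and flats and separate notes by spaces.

Scale degree 1 in Ab minor is Ab; here the chord built on it is altered to a major triad. I6 is the major tonic (Picardy third), borrowed from the parallel major.
So the chord is Ab-C-Eb.
The figured bass 6 indicates first inversion, placing the third (C) in the bass: C-Eb-Ab.

C Eb Ab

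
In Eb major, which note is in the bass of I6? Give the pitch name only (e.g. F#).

I in Eb major has root Eb; the chord is Eb-G-Bb.
The figure 6 means first inversion — the third is in the bass.

G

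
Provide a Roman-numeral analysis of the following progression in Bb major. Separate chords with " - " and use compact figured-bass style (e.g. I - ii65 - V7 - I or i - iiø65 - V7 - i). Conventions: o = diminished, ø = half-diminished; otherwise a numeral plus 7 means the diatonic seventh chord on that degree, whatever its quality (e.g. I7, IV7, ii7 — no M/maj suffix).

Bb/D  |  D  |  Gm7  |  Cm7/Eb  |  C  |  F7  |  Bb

Bb/D has root Bb, degree 1 in Bb major, so I6.
D: chromatic; D is V of vi, so V/vi.
Gm7: root G is the submediant; minor seventh chord there is vi7.
Cm7/Eb has root C, degree 2 in Bb major, so ii65.
C is the secondary dominant of V (major triad on C): V/V.
F7: dominant seventh chord on F = scale degree 5 → V7.
Bb has root Bb, degree 1 in Bb major, so I.

I6 - V/vi - vi7 - ii65 - V/V - V7 - I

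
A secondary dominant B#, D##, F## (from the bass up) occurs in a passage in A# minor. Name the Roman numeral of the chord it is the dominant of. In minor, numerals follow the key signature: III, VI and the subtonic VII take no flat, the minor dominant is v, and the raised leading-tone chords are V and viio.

V

The chord is a major triad on B#.
A dominant resolves down a perfect fifth: B# → E#. In A# minor, E# is scale degree 5, i.e. V.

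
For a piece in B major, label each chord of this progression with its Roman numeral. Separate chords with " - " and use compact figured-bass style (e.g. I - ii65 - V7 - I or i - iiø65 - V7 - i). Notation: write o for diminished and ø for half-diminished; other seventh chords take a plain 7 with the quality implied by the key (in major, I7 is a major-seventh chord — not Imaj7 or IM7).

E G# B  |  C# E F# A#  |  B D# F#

IV - V43 - I

E-G#-B: root E is the subdominant; major triad there is IV.
C#-E-F#-A# has root F#, degree 5 in B major, so V43.
B-D#-F#: root B is the tonic; major triad there is I.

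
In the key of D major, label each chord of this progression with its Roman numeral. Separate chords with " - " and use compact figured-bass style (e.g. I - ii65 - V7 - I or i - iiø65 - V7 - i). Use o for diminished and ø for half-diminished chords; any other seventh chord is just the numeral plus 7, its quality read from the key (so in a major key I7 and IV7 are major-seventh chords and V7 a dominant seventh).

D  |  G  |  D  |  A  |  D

I - IV - I - V - I

D has root D, degree 1 in D major, so I.
G: root G is the subdominant; major triad there is IV.
D has root D, degree 1 in D major, so I.
A: root A is the dominant; major triad there is V.
D: major triad on D = scale degree 1 → I.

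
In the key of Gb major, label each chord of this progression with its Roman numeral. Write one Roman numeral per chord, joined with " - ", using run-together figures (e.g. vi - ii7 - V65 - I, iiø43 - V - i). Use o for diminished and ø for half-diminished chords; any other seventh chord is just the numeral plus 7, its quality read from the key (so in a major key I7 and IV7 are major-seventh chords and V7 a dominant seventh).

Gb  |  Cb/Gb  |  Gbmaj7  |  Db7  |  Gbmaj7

I - IV64 - I7 - V7 - I7

Gb has root Gb, degree 1 in Gb major, so I.
Cb/Gb has root Cb, degree 4 in Gb major, so IV64.
Gbmaj7: root Gb is the tonic; major seventh chord there is I7.
Db7: root Db is the dominant; dominant seventh chord there is V7.
Gbmaj7: major seventh chord on Gb = scale degree 1 → I7.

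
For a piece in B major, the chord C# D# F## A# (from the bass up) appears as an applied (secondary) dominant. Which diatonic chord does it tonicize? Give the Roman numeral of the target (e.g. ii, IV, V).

vi

The chord is a dominant seventh chord on D#.
A dominant resolves down a perfect fifth: D# → G#. In B major, G# is scale degree 6, i.e. vi.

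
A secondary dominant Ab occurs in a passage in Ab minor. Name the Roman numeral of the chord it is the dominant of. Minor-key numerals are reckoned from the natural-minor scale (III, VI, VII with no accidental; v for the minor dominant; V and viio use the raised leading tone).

iv

The chord is a major triad on Ab.
A dominant resolves down a perfect fifth: Ab → Db. In Ab minor, Db is scale degree 4, i.e. iv.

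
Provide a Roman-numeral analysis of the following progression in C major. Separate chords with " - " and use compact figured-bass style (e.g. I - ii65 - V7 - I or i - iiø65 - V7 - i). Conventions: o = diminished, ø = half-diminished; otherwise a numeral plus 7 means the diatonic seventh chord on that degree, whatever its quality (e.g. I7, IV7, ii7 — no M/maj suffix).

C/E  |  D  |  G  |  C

I6 - V/V - V - I

C/E: root C is the tonic; major triad there is I6.
D: a major triad on D, the applied dominant of V → V/V.
G: major triad on G = scale degree 5 → V.
C: major triad on C = scale degree 1 → I.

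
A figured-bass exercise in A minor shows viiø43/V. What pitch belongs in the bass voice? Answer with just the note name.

The applied chord viiø43/V is rooted on D#: D#-F#-A-C#.
The figure 43 means second inversion — the fifth is in the bass.

A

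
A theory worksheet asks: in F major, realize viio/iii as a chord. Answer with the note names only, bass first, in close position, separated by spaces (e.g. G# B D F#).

G# B D

viio/iii is a secondary leading-tone chord. The target iii is A in F major; the applied chord is rooted a semitone below, on G#.
Building a diminished triad on G# gives G#-B-D.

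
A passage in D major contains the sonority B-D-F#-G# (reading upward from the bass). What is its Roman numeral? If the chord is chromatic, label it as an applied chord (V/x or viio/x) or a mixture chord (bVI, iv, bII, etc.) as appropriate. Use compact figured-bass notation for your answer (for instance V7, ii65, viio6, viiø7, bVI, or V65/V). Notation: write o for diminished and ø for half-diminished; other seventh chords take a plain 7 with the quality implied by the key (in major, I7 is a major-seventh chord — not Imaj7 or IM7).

viiø65/V

The pitches G#-B-D-F# form a half-diminished seventh chord rooted on G#.
G# sits a half step below A (V in D major); a diminished chord there is the applied leading-tone chord of V.
With B in the bass the chord is in first inversion, so the figured bass is 65.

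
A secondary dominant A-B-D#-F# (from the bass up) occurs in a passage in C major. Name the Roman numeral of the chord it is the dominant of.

The chord is a dominant seventh chord on B.
A dominant resolves down a perfect fifth: B → E. In C major, E is scale degree 3, i.e. iii.

iii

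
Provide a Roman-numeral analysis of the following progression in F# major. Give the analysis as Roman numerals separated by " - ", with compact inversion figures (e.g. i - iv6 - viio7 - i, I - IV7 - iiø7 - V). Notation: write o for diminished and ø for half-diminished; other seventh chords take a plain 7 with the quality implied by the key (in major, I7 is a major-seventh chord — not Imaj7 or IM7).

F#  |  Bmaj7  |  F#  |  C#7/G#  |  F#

I - IV7 - I - V43 - I

F#: root F# is the tonic; major triad there is I.
Bmaj7: major seventh chord on B = scale degree 4 → IV7.
F#: major triad on F# = scale degree 1 → I.
C#7/G# has root C#, degree 5 in F# major, so V43.
F# has root F#, degree 1 in F# major, so I.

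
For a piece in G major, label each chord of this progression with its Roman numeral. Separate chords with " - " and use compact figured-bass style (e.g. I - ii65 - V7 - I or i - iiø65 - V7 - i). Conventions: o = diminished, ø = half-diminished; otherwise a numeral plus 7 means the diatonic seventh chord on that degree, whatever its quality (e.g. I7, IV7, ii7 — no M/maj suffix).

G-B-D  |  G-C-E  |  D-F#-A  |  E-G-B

I - IV64 - V - vi

G-B-D: root G is the tonic; major triad there is I.
G-C-E: major triad on C = scale degree 4 → IV64.
D-F#-A has root D, degree 5 in G major, so V.
E-G-B: root E is the submediant; minor triad there is vi.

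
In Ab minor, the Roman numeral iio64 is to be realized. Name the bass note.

Fb

iio in Ab minor has root Bb; the chord is Bb-Db-Fb.
The figure 64 means second inversion — the fifth is in the bass.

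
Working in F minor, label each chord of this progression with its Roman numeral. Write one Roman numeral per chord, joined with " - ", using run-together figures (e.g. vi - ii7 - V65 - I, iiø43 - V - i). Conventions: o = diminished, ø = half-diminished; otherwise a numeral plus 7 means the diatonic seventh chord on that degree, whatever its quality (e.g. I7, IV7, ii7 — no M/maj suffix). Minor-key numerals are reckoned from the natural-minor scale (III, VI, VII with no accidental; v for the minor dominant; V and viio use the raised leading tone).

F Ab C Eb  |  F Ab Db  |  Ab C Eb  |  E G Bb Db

i7 - VI6 - III - viio7

F-Ab-C-Eb: root F is the tonic; minor seventh chord there is i7.
F-Ab-Db: root Db is the submediant; major triad there is VI6.
Ab-C-Eb: root Ab is the mediant; major triad there is III.
E-G-Bb-Db has root E, degree 7 in F minor, so viio7.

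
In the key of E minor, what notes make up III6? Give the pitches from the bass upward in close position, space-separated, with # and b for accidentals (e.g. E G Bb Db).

B D G

The numeral's case and figure indicate a major triad. In E minor its root, the mediant, is G.
That chord is spelled G-B-D.
The figured bass 6 indicates first inversion, placing the third (B) in the bass: B-D-G.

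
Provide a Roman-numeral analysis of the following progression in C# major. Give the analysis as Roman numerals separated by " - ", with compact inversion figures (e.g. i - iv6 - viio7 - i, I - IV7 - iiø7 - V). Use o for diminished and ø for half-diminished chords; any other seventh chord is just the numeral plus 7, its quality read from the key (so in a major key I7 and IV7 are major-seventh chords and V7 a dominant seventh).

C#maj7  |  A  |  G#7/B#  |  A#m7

I7 - bVI - V65 - vi7

C#maj7 has root C#, degree 1 in C# major, so I7.
A: A with this quality isn't in the key; it's bVI, borrowed from the parallel minor.
G#7/B#: dominant seventh chord on G# = scale degree 5 → V65.
A#m7 has root A#, degree 6 in C# major, so vi7.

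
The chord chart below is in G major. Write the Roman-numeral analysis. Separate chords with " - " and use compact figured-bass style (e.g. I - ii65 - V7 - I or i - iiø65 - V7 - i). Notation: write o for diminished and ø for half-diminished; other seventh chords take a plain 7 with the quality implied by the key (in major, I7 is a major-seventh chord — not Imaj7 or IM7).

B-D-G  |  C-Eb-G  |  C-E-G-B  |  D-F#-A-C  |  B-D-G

I6 - iv - IV7 - V7 - I6

B-D-G has root G, degree 1 in G major, so I6.
C-Eb-G: minor triad on C — chromatic; iv (borrowed from the parallel minor).
C-E-G-B: root C is the subdominant; major seventh chord there is IV7.
D-F#-A-C: root D is the dominant; dominant seventh chord there is V7.
B-D-G has root G, degree 1 in G major, so I6.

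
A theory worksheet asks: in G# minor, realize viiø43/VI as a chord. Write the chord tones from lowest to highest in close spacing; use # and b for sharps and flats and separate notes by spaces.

viiø43/VI is a secondary leading-tone chord. The target VI is E in G# minor; the applied chord is rooted a semitone below, on D#.
Building a half-diminished seventh chord on D# gives D#-F#-A-C#.
The figured bass 43 indicates second inversion, placing the fifth (A) in the bass: A-C#-D#-F#.

A C# D# F#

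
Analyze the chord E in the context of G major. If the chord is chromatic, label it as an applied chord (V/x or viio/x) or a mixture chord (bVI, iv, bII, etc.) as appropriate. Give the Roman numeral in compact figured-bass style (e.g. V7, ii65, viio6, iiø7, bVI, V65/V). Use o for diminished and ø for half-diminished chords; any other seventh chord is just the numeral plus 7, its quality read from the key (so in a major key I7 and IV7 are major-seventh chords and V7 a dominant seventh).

V/ii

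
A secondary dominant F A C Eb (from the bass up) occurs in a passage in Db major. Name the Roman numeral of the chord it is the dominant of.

vi

The chord is a dominant seventh chord on F.
A dominant resolves down a perfect fifth: F → Bb. In Db major, Bb is scale degree 6, i.e. vi.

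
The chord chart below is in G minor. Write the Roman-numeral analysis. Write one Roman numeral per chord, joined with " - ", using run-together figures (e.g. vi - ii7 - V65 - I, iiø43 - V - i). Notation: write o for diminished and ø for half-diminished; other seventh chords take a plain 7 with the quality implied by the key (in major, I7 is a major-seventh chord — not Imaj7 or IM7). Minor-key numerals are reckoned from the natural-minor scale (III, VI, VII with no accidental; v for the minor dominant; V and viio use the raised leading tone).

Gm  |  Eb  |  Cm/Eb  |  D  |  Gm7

i - VI - iv6 - V - i7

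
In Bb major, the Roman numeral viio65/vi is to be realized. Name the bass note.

A

The applied chord viio65/vi is rooted on F#: F#-A-C-Eb.
The figure 65 means first inversion — the third is in the bass.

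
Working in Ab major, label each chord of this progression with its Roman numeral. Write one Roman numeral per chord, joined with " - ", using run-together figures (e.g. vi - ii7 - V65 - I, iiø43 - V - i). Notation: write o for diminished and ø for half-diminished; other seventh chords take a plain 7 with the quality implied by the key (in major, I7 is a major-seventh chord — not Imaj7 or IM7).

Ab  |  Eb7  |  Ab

I - V7 - I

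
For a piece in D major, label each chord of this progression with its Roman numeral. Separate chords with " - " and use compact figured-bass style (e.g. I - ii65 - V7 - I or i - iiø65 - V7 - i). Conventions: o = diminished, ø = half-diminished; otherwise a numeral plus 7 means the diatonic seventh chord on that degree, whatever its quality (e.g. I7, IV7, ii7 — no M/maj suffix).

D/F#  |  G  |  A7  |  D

I6 - IV - V7 - I

D/F# has root D, degree 1 in D major, so I6.
G: root G is the subdominant; major triad there is IV.
A7: root A is the dominant; dominant seventh chord there is V7.
D: root D is the tonic; major triad there is I.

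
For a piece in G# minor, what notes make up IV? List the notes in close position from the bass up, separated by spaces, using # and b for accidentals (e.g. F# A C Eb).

C# E# G#

Scale degree 4 in G# minor is C#; here the chord built on it is altered to a major triad. IV is the major subdominant, borrowed from the parallel major.
So the chord is C#-E#-G#.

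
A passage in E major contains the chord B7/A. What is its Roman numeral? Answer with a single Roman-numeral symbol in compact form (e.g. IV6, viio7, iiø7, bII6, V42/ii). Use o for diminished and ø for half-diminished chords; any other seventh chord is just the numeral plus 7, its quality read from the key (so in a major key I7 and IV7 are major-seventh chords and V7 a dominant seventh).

V42

Stacked in thirds the chord is B-D#-F#-A: a dominant seventh chord on B.
B is scale degree 5 in E major, and a dominant seventh chord on that degree is written V7.
With A in the bass the chord is in third inversion, so the figured bass is 42.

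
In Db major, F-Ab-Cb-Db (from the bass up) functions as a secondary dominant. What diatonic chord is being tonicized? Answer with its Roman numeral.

The chord is a dominant seventh chord on Db.
A dominant resolves down a perfect fifth: Db → Gb. In Db major, Gb is scale degree 4, i.e. IV.

IV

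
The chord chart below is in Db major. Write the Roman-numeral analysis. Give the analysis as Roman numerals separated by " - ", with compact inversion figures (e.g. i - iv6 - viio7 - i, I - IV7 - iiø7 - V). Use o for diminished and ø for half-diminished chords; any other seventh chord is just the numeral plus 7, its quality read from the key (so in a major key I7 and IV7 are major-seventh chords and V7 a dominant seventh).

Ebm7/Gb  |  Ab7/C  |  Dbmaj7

ii65 - V65 - I7

Ebm7/Gb: minor seventh chord on Eb = scale degree 2 → ii65.
Ab7/C has root Ab, degree 5 in Db major, so V65.
Dbmaj7 has root Db, degree 1 in Db major, so I7.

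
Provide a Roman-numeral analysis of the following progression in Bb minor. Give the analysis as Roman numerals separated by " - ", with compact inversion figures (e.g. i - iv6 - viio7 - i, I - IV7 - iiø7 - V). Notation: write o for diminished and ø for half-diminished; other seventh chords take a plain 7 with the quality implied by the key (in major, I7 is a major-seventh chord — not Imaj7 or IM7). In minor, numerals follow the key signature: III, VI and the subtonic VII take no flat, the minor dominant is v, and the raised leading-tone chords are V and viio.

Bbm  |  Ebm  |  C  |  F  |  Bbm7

i - iv - V/V - V - i7

Bbm: minor triad on Bb = scale degree 1 → i.
Ebm has root Eb, degree 4 in Bb minor, so iv.
C is the secondary dominant of V (major triad on C): V/V.
F: root F is the dominant; major triad there is V.
Bbm7 has root Bb, degree 1 in Bb minor, so i7.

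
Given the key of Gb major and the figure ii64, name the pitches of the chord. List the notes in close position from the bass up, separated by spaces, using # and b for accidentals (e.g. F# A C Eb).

In Gb major, the supertonic is Ab, and the diatonic chord built there is a minor triad.
That chord is spelled Ab-Cb-Eb.
The figured bass 64 indicates second inversion, placing the fifth (Eb) in the bass: Eb-Ab-Cb.

Eb Ab Cb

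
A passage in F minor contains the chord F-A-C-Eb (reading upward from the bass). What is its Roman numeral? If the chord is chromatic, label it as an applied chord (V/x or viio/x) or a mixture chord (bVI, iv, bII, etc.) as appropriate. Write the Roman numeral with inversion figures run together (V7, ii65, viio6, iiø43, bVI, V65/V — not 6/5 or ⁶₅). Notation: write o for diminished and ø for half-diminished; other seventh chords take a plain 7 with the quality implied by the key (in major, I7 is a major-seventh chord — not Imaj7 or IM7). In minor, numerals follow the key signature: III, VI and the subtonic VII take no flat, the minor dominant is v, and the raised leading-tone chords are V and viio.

V7/iv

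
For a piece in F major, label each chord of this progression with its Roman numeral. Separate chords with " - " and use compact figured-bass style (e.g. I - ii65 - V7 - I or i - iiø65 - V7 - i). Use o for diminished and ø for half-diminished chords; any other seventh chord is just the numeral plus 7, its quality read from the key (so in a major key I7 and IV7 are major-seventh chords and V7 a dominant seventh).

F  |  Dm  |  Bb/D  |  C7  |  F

I - vi - IV6 - V7 - I

F: major triad on F = scale degree 1 → I.
Dm: root D is the submediant; minor triad there is vi.
Bb/D: root Bb is the subdominant; major triad there is IV6.
C7 has root C, degree 5 in F major, so V7.
F: major triad on F = scale degree 1 → I.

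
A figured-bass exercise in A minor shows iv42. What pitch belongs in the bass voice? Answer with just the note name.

iv in A minor has root D; the chord is D-F-A-C.
The figure 42 means third inversion — the seventh is in the bass.

C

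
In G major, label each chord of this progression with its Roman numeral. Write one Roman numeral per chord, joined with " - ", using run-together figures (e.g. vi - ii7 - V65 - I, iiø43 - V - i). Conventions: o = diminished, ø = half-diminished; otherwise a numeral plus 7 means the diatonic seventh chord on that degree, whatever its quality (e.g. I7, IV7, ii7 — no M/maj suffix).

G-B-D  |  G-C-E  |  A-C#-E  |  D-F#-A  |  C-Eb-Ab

I - IV64 - V/V - V - bII6

G-B-D: root G is the tonic; major triad there is I.
G-C-E: root C is the subdominant; major triad there is IV64.
A-C#-E: chromatic; A is V of V, so V/V.
D-F#-A: major triad on D = scale degree 5 → V.
C-Eb-Ab: Ab with this quality isn't in the key; a major triad on b2 is the Neapolitan sixth, bII6 (third, C, in the bass — hence the 6).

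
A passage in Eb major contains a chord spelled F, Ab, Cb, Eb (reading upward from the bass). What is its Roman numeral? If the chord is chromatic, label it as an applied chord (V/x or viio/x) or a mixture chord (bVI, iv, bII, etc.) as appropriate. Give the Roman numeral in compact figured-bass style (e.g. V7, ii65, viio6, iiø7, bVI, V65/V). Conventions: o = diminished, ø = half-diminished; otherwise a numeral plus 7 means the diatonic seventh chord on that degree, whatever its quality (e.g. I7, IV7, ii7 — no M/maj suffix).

iiø7

The pitches F-Ab-Cb-Eb form a half-diminished seventh chord rooted on F.
F is the second degree of Eb major. This is the half-diminished supertonic seventh, borrowed from the parallel minor.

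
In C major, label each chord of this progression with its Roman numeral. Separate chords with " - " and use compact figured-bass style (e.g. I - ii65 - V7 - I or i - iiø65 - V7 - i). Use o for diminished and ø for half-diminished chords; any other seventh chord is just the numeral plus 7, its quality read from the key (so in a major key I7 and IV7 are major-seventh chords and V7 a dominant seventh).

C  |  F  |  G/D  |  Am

C has root C, degree 1 in C major, so I.
F: root F is the subdominant; major triad there is IV.
G/D has root G, degree 5 in C major, so V64.
Am has root A, degree 6 in C major, so vi.

I - IV - V64 - vi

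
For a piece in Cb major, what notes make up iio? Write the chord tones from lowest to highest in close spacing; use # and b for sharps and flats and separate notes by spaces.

Db Fb Abb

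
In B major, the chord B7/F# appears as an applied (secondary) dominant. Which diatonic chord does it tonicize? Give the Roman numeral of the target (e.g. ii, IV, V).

IV

The chord is a dominant seventh chord on B.
A dominant resolves down a perfect fifth: B → E. In B major, E is scale degree 4, i.e. IV.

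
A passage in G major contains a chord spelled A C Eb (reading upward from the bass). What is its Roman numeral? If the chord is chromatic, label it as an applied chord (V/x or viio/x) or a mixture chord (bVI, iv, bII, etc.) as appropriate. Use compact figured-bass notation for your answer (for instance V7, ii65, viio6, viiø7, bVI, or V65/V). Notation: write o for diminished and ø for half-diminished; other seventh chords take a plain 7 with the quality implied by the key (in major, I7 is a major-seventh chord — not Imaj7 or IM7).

iio

The pitches A-C-Eb form a diminished triad rooted on A.
A is the second degree of G major. This is the diminished supertonic triad, borrowed from the parallel minor.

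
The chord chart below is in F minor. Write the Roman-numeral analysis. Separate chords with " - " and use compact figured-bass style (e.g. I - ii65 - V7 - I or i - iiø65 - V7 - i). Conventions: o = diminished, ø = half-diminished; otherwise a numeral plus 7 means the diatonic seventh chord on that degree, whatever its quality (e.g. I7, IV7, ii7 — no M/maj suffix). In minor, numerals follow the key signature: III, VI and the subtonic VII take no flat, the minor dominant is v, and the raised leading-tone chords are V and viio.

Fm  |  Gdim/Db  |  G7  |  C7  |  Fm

i - iio64 - V7/V - V7 - i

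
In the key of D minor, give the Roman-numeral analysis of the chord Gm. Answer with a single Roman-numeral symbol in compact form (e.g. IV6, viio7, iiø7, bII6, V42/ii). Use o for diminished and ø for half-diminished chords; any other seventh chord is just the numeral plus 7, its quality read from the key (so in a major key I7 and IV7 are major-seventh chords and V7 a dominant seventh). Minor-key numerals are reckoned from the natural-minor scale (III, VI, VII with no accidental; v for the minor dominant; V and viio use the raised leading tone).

iv

Stacked in thirds the chord is G-Bb-D: a minor triad on G.
G is scale degree 4 in D minor, and a minor triad on that degree is written iv.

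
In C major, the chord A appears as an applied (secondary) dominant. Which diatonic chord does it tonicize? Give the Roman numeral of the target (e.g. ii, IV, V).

The chord is a major triad on A.
A dominant resolves down a perfect fifth: A → D. In C major, D is scale degree 2, i.e. ii.

ii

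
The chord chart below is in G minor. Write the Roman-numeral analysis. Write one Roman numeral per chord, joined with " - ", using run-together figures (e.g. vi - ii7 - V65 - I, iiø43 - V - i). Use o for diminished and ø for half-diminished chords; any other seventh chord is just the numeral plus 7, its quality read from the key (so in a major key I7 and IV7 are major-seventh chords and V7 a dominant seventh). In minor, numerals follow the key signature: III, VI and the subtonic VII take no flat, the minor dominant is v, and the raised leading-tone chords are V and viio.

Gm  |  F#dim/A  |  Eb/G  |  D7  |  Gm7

Gm has root G, degree 1 in G minor, so i.
F#dim/A: root F# is the leading tone; diminished triad there is viio6.
Eb/G: root Eb is the submediant; major triad there is VI6.
D7 has root D, degree 5 in G minor, so V7.
Gm7: root G is the tonic; minor seventh chord there is i7.

i - viio6 - VI6 - V7 - i7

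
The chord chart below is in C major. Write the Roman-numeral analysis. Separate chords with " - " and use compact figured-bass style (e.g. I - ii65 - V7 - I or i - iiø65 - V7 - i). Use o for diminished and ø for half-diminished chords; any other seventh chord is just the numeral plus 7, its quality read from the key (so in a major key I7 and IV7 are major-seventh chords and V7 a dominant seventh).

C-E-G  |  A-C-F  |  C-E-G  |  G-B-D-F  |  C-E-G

I - IV6 - I - V7 - I

C-E-G: major triad on C = scale degree 1 → I.
A-C-F has root F, degree 4 in C major, so IV6.
C-E-G has root C, degree 1 in C major, so I.
G-B-D-F: dominant seventh chord on G = scale degree 5 → V7.
C-E-G: major triad on C = scale degree 1 → I.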